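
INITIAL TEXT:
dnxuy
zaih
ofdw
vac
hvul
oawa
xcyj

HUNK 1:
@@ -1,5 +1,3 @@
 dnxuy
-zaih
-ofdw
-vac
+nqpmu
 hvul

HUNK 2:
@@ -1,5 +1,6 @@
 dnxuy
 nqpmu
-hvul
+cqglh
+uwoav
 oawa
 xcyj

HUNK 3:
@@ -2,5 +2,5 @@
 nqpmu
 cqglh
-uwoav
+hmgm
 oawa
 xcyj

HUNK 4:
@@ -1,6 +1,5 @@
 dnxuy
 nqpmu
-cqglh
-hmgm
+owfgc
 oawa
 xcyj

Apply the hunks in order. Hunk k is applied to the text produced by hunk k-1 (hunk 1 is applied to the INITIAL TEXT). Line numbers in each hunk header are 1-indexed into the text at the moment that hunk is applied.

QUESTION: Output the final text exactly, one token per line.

Hunk 1: at line 1 remove [zaih,ofdw,vac] add [nqpmu] -> 5 lines: dnxuy nqpmu hvul oawa xcyj
Hunk 2: at line 1 remove [hvul] add [cqglh,uwoav] -> 6 lines: dnxuy nqpmu cqglh uwoav oawa xcyj
Hunk 3: at line 2 remove [uwoav] add [hmgm] -> 6 lines: dnxuy nqpmu cqglh hmgm oawa xcyj
Hunk 4: at line 1 remove [cqglh,hmgm] add [owfgc] -> 5 lines: dnxuy nqpmu owfgc oawa xcyj

Answer: dnxuy
nqpmu
owfgc
oawa
xcyj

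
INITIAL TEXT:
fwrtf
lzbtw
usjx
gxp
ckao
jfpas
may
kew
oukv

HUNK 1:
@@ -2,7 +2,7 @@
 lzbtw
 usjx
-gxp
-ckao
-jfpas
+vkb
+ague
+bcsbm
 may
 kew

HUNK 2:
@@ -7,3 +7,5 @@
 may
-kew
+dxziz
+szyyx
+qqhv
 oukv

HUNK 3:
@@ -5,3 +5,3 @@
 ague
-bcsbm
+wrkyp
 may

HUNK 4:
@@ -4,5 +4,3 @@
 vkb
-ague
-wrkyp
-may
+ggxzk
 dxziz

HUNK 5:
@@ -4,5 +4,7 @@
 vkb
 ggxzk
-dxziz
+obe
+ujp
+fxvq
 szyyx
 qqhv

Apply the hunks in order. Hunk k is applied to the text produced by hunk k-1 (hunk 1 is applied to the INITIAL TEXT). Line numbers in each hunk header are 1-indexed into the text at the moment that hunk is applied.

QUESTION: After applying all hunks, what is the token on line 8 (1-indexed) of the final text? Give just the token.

Answer: fxvq

Derivation:
Hunk 1: at line 2 remove [gxp,ckao,jfpas] add [vkb,ague,bcsbm] -> 9 lines: fwrtf lzbtw usjx vkb ague bcsbm may kew oukv
Hunk 2: at line 7 remove [kew] add [dxziz,szyyx,qqhv] -> 11 lines: fwrtf lzbtw usjx vkb ague bcsbm may dxziz szyyx qqhv oukv
Hunk 3: at line 5 remove [bcsbm] add [wrkyp] -> 11 lines: fwrtf lzbtw usjx vkb ague wrkyp may dxziz szyyx qqhv oukv
Hunk 4: at line 4 remove [ague,wrkyp,may] add [ggxzk] -> 9 lines: fwrtf lzbtw usjx vkb ggxzk dxziz szyyx qqhv oukv
Hunk 5: at line 4 remove [dxziz] add [obe,ujp,fxvq] -> 11 lines: fwrtf lzbtw usjx vkb ggxzk obe ujp fxvq szyyx qqhv oukv
Final line 8: fxvq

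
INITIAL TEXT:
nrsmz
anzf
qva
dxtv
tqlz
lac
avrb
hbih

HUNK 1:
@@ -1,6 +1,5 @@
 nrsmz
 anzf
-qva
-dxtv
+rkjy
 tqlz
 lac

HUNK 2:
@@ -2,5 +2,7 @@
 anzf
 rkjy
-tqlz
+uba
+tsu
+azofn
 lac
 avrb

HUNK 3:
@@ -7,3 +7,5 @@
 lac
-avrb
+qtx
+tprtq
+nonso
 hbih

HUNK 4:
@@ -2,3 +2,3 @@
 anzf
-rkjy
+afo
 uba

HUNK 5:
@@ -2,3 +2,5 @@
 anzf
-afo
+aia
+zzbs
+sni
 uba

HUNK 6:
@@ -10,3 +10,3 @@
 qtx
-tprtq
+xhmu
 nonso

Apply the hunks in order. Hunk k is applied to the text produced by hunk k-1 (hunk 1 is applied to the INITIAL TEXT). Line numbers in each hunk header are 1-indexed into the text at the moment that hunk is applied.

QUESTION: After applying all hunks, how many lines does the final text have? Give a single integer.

Answer: 13

Derivation:
Hunk 1: at line 1 remove [qva,dxtv] add [rkjy] -> 7 lines: nrsmz anzf rkjy tqlz lac avrb hbih
Hunk 2: at line 2 remove [tqlz] add [uba,tsu,azofn] -> 9 lines: nrsmz anzf rkjy uba tsu azofn lac avrb hbih
Hunk 3: at line 7 remove [avrb] add [qtx,tprtq,nonso] -> 11 lines: nrsmz anzf rkjy uba tsu azofn lac qtx tprtq nonso hbih
Hunk 4: at line 2 remove [rkjy] add [afo] -> 11 lines: nrsmz anzf afo uba tsu azofn lac qtx tprtq nonso hbih
Hunk 5: at line 2 remove [afo] add [aia,zzbs,sni] -> 13 lines: nrsmz anzf aia zzbs sni uba tsu azofn lac qtx tprtq nonso hbih
Hunk 6: at line 10 remove [tprtq] add [xhmu] -> 13 lines: nrsmz anzf aia zzbs sni uba tsu azofn lac qtx xhmu nonso hbih
Final line count: 13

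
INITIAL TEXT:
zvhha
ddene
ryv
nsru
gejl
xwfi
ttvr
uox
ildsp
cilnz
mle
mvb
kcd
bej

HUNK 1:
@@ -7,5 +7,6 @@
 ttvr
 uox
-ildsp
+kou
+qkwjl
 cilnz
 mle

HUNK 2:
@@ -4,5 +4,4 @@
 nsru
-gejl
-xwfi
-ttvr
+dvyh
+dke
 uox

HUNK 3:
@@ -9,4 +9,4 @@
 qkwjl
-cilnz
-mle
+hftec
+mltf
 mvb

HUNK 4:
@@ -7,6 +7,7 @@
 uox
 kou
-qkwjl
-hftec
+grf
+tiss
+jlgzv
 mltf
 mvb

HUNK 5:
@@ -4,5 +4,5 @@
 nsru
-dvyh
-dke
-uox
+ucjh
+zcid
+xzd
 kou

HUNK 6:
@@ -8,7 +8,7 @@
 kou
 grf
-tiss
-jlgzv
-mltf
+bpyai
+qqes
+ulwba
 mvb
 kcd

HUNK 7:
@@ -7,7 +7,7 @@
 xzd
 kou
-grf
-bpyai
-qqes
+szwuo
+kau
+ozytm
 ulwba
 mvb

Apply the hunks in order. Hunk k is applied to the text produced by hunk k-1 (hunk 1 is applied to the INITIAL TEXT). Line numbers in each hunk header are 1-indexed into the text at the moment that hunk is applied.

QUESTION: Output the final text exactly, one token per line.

Answer: zvhha
ddene
ryv
nsru
ucjh
zcid
xzd
kou
szwuo
kau
ozytm
ulwba
mvb
kcd
bej

Derivation:
Hunk 1: at line 7 remove [ildsp] add [kou,qkwjl] -> 15 lines: zvhha ddene ryv nsru gejl xwfi ttvr uox kou qkwjl cilnz mle mvb kcd bej
Hunk 2: at line 4 remove [gejl,xwfi,ttvr] add [dvyh,dke] -> 14 lines: zvhha ddene ryv nsru dvyh dke uox kou qkwjl cilnz mle mvb kcd bej
Hunk 3: at line 9 remove [cilnz,mle] add [hftec,mltf] -> 14 lines: zvhha ddene ryv nsru dvyh dke uox kou qkwjl hftec mltf mvb kcd bej
Hunk 4: at line 7 remove [qkwjl,hftec] add [grf,tiss,jlgzv] -> 15 lines: zvhha ddene ryv nsru dvyh dke uox kou grf tiss jlgzv mltf mvb kcd bej
Hunk 5: at line 4 remove [dvyh,dke,uox] add [ucjh,zcid,xzd] -> 15 lines: zvhha ddene ryv nsru ucjh zcid xzd kou grf tiss jlgzv mltf mvb kcd bej
Hunk 6: at line 8 remove [tiss,jlgzv,mltf] add [bpyai,qqes,ulwba] -> 15 lines: zvhha ddene ryv nsru ucjh zcid xzd kou grf bpyai qqes ulwba mvb kcd bej
Hunk 7: at line 7 remove [grf,bpyai,qqes] add [szwuo,kau,ozytm] -> 15 lines: zvhha ddene ryv nsru ucjh zcid xzd kou szwuo kau ozytm ulwba mvb kcd bej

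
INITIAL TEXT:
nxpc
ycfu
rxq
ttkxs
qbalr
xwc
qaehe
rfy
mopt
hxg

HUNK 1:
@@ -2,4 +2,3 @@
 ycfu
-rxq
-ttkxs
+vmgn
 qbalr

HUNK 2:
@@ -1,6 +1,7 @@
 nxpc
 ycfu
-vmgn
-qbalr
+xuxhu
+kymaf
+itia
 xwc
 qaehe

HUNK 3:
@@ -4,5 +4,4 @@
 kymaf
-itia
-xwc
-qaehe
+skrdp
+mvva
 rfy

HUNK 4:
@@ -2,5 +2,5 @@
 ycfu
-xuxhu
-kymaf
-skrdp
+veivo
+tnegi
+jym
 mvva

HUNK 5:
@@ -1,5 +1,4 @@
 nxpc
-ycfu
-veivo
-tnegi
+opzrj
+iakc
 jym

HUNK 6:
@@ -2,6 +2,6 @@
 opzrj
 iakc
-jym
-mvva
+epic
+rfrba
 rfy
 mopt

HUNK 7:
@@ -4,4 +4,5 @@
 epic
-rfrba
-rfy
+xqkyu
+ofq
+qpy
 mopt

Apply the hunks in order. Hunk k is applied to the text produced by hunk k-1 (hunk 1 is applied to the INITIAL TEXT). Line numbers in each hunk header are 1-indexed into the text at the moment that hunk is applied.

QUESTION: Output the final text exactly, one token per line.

Answer: nxpc
opzrj
iakc
epic
xqkyu
ofq
qpy
mopt
hxg

Derivation:
Hunk 1: at line 2 remove [rxq,ttkxs] add [vmgn] -> 9 lines: nxpc ycfu vmgn qbalr xwc qaehe rfy mopt hxg
Hunk 2: at line 1 remove [vmgn,qbalr] add [xuxhu,kymaf,itia] -> 10 lines: nxpc ycfu xuxhu kymaf itia xwc qaehe rfy mopt hxg
Hunk 3: at line 4 remove [itia,xwc,qaehe] add [skrdp,mvva] -> 9 lines: nxpc ycfu xuxhu kymaf skrdp mvva rfy mopt hxg
Hunk 4: at line 2 remove [xuxhu,kymaf,skrdp] add [veivo,tnegi,jym] -> 9 lines: nxpc ycfu veivo tnegi jym mvva rfy mopt hxg
Hunk 5: at line 1 remove [ycfu,veivo,tnegi] add [opzrj,iakc] -> 8 lines: nxpc opzrj iakc jym mvva rfy mopt hxg
Hunk 6: at line 2 remove [jym,mvva] add [epic,rfrba] -> 8 lines: nxpc opzrj iakc epic rfrba rfy mopt hxg
Hunk 7: at line 4 remove [rfrba,rfy] add [xqkyu,ofq,qpy] -> 9 lines: nxpc opzrj iakc epic xqkyu ofq qpy mopt hxg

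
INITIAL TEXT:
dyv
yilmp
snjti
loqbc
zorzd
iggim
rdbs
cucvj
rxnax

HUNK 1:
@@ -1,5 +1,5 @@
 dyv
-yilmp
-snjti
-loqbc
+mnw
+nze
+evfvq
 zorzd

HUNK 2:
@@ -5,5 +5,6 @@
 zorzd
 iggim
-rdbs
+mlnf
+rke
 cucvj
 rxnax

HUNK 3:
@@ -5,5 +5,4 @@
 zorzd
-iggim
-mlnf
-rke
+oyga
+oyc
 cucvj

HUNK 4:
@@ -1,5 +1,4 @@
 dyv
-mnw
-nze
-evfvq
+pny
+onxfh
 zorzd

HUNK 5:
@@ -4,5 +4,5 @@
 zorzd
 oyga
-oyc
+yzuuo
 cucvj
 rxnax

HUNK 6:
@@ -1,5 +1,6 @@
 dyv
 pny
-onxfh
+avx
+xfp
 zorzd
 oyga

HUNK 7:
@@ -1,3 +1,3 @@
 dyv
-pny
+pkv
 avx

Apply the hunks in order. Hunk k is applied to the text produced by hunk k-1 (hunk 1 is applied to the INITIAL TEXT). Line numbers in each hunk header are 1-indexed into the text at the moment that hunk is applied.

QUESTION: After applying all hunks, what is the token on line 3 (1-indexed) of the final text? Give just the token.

Answer: avx

Derivation:
Hunk 1: at line 1 remove [yilmp,snjti,loqbc] add [mnw,nze,evfvq] -> 9 lines: dyv mnw nze evfvq zorzd iggim rdbs cucvj rxnax
Hunk 2: at line 5 remove [rdbs] add [mlnf,rke] -> 10 lines: dyv mnw nze evfvq zorzd iggim mlnf rke cucvj rxnax
Hunk 3: at line 5 remove [iggim,mlnf,rke] add [oyga,oyc] -> 9 lines: dyv mnw nze evfvq zorzd oyga oyc cucvj rxnax
Hunk 4: at line 1 remove [mnw,nze,evfvq] add [pny,onxfh] -> 8 lines: dyv pny onxfh zorzd oyga oyc cucvj rxnax
Hunk 5: at line 4 remove [oyc] add [yzuuo] -> 8 lines: dyv pny onxfh zorzd oyga yzuuo cucvj rxnax
Hunk 6: at line 1 remove [onxfh] add [avx,xfp] -> 9 lines: dyv pny avx xfp zorzd oyga yzuuo cucvj rxnax
Hunk 7: at line 1 remove [pny] add [pkv] -> 9 lines: dyv pkv avx xfp zorzd oyga yzuuo cucvj rxnax
Final line 3: avx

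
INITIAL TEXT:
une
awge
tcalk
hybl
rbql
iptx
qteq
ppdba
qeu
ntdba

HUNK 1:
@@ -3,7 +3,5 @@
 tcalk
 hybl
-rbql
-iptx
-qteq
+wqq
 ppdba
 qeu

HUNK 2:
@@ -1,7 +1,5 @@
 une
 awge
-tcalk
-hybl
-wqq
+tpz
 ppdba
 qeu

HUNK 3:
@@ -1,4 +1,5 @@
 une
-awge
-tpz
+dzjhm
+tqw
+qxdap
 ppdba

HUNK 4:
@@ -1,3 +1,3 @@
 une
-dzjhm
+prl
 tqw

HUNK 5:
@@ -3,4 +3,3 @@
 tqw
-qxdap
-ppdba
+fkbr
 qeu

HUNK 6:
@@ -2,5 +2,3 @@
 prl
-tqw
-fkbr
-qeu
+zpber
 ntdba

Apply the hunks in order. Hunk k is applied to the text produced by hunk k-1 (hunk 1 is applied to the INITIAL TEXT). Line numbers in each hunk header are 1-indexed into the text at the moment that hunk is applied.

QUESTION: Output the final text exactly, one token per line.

Hunk 1: at line 3 remove [rbql,iptx,qteq] add [wqq] -> 8 lines: une awge tcalk hybl wqq ppdba qeu ntdba
Hunk 2: at line 1 remove [tcalk,hybl,wqq] add [tpz] -> 6 lines: une awge tpz ppdba qeu ntdba
Hunk 3: at line 1 remove [awge,tpz] add [dzjhm,tqw,qxdap] -> 7 lines: une dzjhm tqw qxdap ppdba qeu ntdba
Hunk 4: at line 1 remove [dzjhm] add [prl] -> 7 lines: une prl tqw qxdap ppdba qeu ntdba
Hunk 5: at line 3 remove [qxdap,ppdba] add [fkbr] -> 6 lines: une prl tqw fkbr qeu ntdba
Hunk 6: at line 2 remove [tqw,fkbr,qeu] add [zpber] -> 4 lines: une prl zpber ntdba

Answer: une
prl
zpber
ntdba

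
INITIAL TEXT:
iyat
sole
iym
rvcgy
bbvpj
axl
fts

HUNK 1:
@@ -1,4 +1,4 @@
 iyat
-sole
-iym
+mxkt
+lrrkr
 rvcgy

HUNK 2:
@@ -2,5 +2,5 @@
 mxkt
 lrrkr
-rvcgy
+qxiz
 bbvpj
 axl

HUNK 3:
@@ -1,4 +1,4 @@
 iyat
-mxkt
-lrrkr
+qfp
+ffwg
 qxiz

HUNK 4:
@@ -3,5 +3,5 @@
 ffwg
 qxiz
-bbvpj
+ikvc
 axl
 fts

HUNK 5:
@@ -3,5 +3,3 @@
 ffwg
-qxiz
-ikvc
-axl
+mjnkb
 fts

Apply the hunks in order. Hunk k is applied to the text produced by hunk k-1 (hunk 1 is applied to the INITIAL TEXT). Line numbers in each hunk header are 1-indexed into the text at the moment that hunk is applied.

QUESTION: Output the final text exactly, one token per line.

Hunk 1: at line 1 remove [sole,iym] add [mxkt,lrrkr] -> 7 lines: iyat mxkt lrrkr rvcgy bbvpj axl fts
Hunk 2: at line 2 remove [rvcgy] add [qxiz] -> 7 lines: iyat mxkt lrrkr qxiz bbvpj axl fts
Hunk 3: at line 1 remove [mxkt,lrrkr] add [qfp,ffwg] -> 7 lines: iyat qfp ffwg qxiz bbvpj axl fts
Hunk 4: at line 3 remove [bbvpj] add [ikvc] -> 7 lines: iyat qfp ffwg qxiz ikvc axl fts
Hunk 5: at line 3 remove [qxiz,ikvc,axl] add [mjnkb] -> 5 lines: iyat qfp ffwg mjnkb fts

Answer: iyat
qfp
ffwg
mjnkb
fts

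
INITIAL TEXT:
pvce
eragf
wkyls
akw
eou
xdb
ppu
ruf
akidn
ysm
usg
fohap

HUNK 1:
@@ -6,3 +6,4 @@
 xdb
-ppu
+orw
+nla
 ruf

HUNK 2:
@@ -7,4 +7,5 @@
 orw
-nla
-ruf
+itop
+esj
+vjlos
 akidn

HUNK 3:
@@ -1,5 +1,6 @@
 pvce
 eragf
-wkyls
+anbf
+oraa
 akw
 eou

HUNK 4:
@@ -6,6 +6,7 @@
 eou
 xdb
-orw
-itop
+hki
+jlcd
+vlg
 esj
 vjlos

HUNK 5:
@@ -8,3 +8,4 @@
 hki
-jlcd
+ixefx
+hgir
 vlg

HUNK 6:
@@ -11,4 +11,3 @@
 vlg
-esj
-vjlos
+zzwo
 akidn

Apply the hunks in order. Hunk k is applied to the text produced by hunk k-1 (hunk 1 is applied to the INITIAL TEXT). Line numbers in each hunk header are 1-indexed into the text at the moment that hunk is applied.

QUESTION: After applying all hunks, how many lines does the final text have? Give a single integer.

Answer: 16

Derivation:
Hunk 1: at line 6 remove [ppu] add [orw,nla] -> 13 lines: pvce eragf wkyls akw eou xdb orw nla ruf akidn ysm usg fohap
Hunk 2: at line 7 remove [nla,ruf] add [itop,esj,vjlos] -> 14 lines: pvce eragf wkyls akw eou xdb orw itop esj vjlos akidn ysm usg fohap
Hunk 3: at line 1 remove [wkyls] add [anbf,oraa] -> 15 lines: pvce eragf anbf oraa akw eou xdb orw itop esj vjlos akidn ysm usg fohap
Hunk 4: at line 6 remove [orw,itop] add [hki,jlcd,vlg] -> 16 lines: pvce eragf anbf oraa akw eou xdb hki jlcd vlg esj vjlos akidn ysm usg fohap
Hunk 5: at line 8 remove [jlcd] add [ixefx,hgir] -> 17 lines: pvce eragf anbf oraa akw eou xdb hki ixefx hgir vlg esj vjlos akidn ysm usg fohap
Hunk 6: at line 11 remove [esj,vjlos] add [zzwo] -> 16 lines: pvce eragf anbf oraa akw eou xdb hki ixefx hgir vlg zzwo akidn ysm usg fohap
Final line count: 16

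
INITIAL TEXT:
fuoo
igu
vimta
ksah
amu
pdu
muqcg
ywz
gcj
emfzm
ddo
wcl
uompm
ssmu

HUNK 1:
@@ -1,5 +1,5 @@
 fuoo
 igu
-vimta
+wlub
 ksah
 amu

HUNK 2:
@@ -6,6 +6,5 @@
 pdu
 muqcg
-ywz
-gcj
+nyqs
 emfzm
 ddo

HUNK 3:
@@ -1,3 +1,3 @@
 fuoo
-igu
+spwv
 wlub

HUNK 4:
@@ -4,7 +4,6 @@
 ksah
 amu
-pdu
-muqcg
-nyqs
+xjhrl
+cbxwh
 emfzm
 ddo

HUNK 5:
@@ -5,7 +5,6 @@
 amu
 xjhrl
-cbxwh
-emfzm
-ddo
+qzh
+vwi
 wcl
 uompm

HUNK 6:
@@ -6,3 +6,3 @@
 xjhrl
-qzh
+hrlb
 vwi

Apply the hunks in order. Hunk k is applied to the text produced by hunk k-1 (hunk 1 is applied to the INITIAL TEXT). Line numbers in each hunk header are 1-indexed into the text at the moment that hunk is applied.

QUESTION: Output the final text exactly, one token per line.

Answer: fuoo
spwv
wlub
ksah
amu
xjhrl
hrlb
vwi
wcl
uompm
ssmu

Derivation:
Hunk 1: at line 1 remove [vimta] add [wlub] -> 14 lines: fuoo igu wlub ksah amu pdu muqcg ywz gcj emfzm ddo wcl uompm ssmu
Hunk 2: at line 6 remove [ywz,gcj] add [nyqs] -> 13 lines: fuoo igu wlub ksah amu pdu muqcg nyqs emfzm ddo wcl uompm ssmu
Hunk 3: at line 1 remove [igu] add [spwv] -> 13 lines: fuoo spwv wlub ksah amu pdu muqcg nyqs emfzm ddo wcl uompm ssmu
Hunk 4: at line 4 remove [pdu,muqcg,nyqs] add [xjhrl,cbxwh] -> 12 lines: fuoo spwv wlub ksah amu xjhrl cbxwh emfzm ddo wcl uompm ssmu
Hunk 5: at line 5 remove [cbxwh,emfzm,ddo] add [qzh,vwi] -> 11 lines: fuoo spwv wlub ksah amu xjhrl qzh vwi wcl uompm ssmu
Hunk 6: at line 6 remove [qzh] add [hrlb] -> 11 lines: fuoo spwv wlub ksah amu xjhrl hrlb vwi wcl uompm ssmu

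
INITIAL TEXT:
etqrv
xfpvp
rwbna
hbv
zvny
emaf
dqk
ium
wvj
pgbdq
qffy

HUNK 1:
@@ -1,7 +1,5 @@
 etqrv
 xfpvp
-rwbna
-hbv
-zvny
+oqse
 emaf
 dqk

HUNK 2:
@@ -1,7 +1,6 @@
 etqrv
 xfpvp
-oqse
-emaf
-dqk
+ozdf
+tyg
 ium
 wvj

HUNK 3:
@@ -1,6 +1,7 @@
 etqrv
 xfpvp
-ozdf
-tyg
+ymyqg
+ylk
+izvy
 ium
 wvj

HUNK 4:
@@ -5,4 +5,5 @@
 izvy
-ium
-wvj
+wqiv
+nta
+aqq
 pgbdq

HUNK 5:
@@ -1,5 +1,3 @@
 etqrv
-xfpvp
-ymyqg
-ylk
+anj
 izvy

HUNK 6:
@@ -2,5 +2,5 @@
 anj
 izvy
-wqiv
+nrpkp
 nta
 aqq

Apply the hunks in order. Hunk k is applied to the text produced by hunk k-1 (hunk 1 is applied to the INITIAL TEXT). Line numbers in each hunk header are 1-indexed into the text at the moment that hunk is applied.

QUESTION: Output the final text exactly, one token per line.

Hunk 1: at line 1 remove [rwbna,hbv,zvny] add [oqse] -> 9 lines: etqrv xfpvp oqse emaf dqk ium wvj pgbdq qffy
Hunk 2: at line 1 remove [oqse,emaf,dqk] add [ozdf,tyg] -> 8 lines: etqrv xfpvp ozdf tyg ium wvj pgbdq qffy
Hunk 3: at line 1 remove [ozdf,tyg] add [ymyqg,ylk,izvy] -> 9 lines: etqrv xfpvp ymyqg ylk izvy ium wvj pgbdq qffy
Hunk 4: at line 5 remove [ium,wvj] add [wqiv,nta,aqq] -> 10 lines: etqrv xfpvp ymyqg ylk izvy wqiv nta aqq pgbdq qffy
Hunk 5: at line 1 remove [xfpvp,ymyqg,ylk] add [anj] -> 8 lines: etqrv anj izvy wqiv nta aqq pgbdq qffy
Hunk 6: at line 2 remove [wqiv] add [nrpkp] -> 8 lines: etqrv anj izvy nrpkp nta aqq pgbdq qffy

Answer: etqrv
anj
izvy
nrpkp
nta
aqq
pgbdq
qffy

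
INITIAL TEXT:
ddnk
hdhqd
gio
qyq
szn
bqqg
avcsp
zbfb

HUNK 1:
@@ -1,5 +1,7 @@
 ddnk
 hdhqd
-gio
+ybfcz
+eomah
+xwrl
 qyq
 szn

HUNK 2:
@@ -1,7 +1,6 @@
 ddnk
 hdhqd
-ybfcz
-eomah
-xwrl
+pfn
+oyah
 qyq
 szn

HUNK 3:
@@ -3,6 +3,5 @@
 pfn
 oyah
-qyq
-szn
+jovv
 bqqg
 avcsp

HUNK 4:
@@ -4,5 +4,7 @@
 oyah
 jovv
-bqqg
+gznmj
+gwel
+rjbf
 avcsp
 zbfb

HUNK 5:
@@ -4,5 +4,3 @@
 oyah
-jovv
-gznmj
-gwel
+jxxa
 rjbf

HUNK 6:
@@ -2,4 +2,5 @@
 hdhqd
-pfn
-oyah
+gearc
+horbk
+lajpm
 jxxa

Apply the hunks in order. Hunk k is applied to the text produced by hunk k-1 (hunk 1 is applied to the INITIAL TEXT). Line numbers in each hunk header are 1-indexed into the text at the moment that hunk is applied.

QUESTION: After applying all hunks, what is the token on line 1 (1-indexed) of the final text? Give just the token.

Answer: ddnk

Derivation:
Hunk 1: at line 1 remove [gio] add [ybfcz,eomah,xwrl] -> 10 lines: ddnk hdhqd ybfcz eomah xwrl qyq szn bqqg avcsp zbfb
Hunk 2: at line 1 remove [ybfcz,eomah,xwrl] add [pfn,oyah] -> 9 lines: ddnk hdhqd pfn oyah qyq szn bqqg avcsp zbfb
Hunk 3: at line 3 remove [qyq,szn] add [jovv] -> 8 lines: ddnk hdhqd pfn oyah jovv bqqg avcsp zbfb
Hunk 4: at line 4 remove [bqqg] add [gznmj,gwel,rjbf] -> 10 lines: ddnk hdhqd pfn oyah jovv gznmj gwel rjbf avcsp zbfb
Hunk 5: at line 4 remove [jovv,gznmj,gwel] add [jxxa] -> 8 lines: ddnk hdhqd pfn oyah jxxa rjbf avcsp zbfb
Hunk 6: at line 2 remove [pfn,oyah] add [gearc,horbk,lajpm] -> 9 lines: ddnk hdhqd gearc horbk lajpm jxxa rjbf avcsp zbfb
Final line 1: ddnk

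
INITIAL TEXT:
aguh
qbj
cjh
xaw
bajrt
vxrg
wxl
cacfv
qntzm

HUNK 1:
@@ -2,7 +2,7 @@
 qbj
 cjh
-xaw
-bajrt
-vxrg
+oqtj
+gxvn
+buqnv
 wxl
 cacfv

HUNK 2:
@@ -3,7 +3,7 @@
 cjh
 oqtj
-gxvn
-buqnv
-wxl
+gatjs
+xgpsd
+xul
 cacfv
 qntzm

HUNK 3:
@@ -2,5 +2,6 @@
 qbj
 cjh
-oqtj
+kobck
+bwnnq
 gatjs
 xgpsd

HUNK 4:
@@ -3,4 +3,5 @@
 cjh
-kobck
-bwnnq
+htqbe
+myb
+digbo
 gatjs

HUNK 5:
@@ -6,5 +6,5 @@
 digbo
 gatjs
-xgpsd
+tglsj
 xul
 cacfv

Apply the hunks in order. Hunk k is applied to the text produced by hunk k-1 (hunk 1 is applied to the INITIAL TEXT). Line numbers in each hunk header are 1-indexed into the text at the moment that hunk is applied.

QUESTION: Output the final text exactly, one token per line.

Hunk 1: at line 2 remove [xaw,bajrt,vxrg] add [oqtj,gxvn,buqnv] -> 9 lines: aguh qbj cjh oqtj gxvn buqnv wxl cacfv qntzm
Hunk 2: at line 3 remove [gxvn,buqnv,wxl] add [gatjs,xgpsd,xul] -> 9 lines: aguh qbj cjh oqtj gatjs xgpsd xul cacfv qntzm
Hunk 3: at line 2 remove [oqtj] add [kobck,bwnnq] -> 10 lines: aguh qbj cjh kobck bwnnq gatjs xgpsd xul cacfv qntzm
Hunk 4: at line 3 remove [kobck,bwnnq] add [htqbe,myb,digbo] -> 11 lines: aguh qbj cjh htqbe myb digbo gatjs xgpsd xul cacfv qntzm
Hunk 5: at line 6 remove [xgpsd] add [tglsj] -> 11 lines: aguh qbj cjh htqbe myb digbo gatjs tglsj xul cacfv qntzm

Answer: aguh
qbj
cjh
htqbe
myb
digbo
gatjs
tglsj
xul
cacfv
qntzm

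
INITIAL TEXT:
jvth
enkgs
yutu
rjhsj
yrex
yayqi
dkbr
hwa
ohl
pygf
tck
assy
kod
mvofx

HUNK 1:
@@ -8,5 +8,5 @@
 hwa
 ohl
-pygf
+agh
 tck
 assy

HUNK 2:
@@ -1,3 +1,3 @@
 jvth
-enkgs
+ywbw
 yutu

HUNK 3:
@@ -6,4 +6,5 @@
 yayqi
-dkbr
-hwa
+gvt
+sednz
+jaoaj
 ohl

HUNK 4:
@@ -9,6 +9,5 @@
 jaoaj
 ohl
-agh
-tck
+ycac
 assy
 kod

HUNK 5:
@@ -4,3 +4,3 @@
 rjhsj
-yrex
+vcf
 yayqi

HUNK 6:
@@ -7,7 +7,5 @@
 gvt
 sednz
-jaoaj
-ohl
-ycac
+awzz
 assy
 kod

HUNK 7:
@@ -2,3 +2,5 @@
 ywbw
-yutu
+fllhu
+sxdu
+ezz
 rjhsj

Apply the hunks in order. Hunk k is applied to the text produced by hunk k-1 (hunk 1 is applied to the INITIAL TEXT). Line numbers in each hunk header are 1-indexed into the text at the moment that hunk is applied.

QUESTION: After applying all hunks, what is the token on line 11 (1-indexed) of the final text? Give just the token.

Answer: awzz

Derivation:
Hunk 1: at line 8 remove [pygf] add [agh] -> 14 lines: jvth enkgs yutu rjhsj yrex yayqi dkbr hwa ohl agh tck assy kod mvofx
Hunk 2: at line 1 remove [enkgs] add [ywbw] -> 14 lines: jvth ywbw yutu rjhsj yrex yayqi dkbr hwa ohl agh tck assy kod mvofx
Hunk 3: at line 6 remove [dkbr,hwa] add [gvt,sednz,jaoaj] -> 15 lines: jvth ywbw yutu rjhsj yrex yayqi gvt sednz jaoaj ohl agh tck assy kod mvofx
Hunk 4: at line 9 remove [agh,tck] add [ycac] -> 14 lines: jvth ywbw yutu rjhsj yrex yayqi gvt sednz jaoaj ohl ycac assy kod mvofx
Hunk 5: at line 4 remove [yrex] add [vcf] -> 14 lines: jvth ywbw yutu rjhsj vcf yayqi gvt sednz jaoaj ohl ycac assy kod mvofx
Hunk 6: at line 7 remove [jaoaj,ohl,ycac] add [awzz] -> 12 lines: jvth ywbw yutu rjhsj vcf yayqi gvt sednz awzz assy kod mvofx
Hunk 7: at line 2 remove [yutu] add [fllhu,sxdu,ezz] -> 14 lines: jvth ywbw fllhu sxdu ezz rjhsj vcf yayqi gvt sednz awzz assy kod mvofx
Final line 11: awzz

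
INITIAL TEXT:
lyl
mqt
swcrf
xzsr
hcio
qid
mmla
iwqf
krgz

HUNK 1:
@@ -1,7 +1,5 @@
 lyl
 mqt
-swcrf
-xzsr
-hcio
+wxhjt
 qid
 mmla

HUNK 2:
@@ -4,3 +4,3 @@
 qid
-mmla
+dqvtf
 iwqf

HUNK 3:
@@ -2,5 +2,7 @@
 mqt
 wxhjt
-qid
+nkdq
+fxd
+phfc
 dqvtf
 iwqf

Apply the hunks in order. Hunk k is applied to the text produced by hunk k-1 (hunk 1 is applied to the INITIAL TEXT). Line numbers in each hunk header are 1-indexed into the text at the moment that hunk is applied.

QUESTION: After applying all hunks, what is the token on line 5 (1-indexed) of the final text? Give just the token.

Hunk 1: at line 1 remove [swcrf,xzsr,hcio] add [wxhjt] -> 7 lines: lyl mqt wxhjt qid mmla iwqf krgz
Hunk 2: at line 4 remove [mmla] add [dqvtf] -> 7 lines: lyl mqt wxhjt qid dqvtf iwqf krgz
Hunk 3: at line 2 remove [qid] add [nkdq,fxd,phfc] -> 9 lines: lyl mqt wxhjt nkdq fxd phfc dqvtf iwqf krgz
Final line 5: fxd

Answer: fxd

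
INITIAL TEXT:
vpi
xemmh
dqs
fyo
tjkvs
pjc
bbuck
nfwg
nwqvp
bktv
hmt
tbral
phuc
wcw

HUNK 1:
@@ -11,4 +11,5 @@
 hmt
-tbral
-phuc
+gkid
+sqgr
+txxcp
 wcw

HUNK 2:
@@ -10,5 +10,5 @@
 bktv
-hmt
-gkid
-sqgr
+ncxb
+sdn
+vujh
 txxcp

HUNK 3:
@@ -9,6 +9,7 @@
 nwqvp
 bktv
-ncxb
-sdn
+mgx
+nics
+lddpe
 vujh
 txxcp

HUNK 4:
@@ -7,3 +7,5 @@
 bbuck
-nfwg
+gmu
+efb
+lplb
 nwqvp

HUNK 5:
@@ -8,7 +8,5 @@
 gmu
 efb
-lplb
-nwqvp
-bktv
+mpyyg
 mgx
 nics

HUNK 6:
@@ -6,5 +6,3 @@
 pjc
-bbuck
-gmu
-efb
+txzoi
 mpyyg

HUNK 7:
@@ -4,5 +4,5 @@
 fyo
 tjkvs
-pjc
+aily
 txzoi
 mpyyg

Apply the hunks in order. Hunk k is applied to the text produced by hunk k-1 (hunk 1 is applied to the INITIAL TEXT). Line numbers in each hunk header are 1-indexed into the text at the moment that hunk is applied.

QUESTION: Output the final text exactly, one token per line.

Answer: vpi
xemmh
dqs
fyo
tjkvs
aily
txzoi
mpyyg
mgx
nics
lddpe
vujh
txxcp
wcw

Derivation:
Hunk 1: at line 11 remove [tbral,phuc] add [gkid,sqgr,txxcp] -> 15 lines: vpi xemmh dqs fyo tjkvs pjc bbuck nfwg nwqvp bktv hmt gkid sqgr txxcp wcw
Hunk 2: at line 10 remove [hmt,gkid,sqgr] add [ncxb,sdn,vujh] -> 15 lines: vpi xemmh dqs fyo tjkvs pjc bbuck nfwg nwqvp bktv ncxb sdn vujh txxcp wcw
Hunk 3: at line 9 remove [ncxb,sdn] add [mgx,nics,lddpe] -> 16 lines: vpi xemmh dqs fyo tjkvs pjc bbuck nfwg nwqvp bktv mgx nics lddpe vujh txxcp wcw
Hunk 4: at line 7 remove [nfwg] add [gmu,efb,lplb] -> 18 lines: vpi xemmh dqs fyo tjkvs pjc bbuck gmu efb lplb nwqvp bktv mgx nics lddpe vujh txxcp wcw
Hunk 5: at line 8 remove [lplb,nwqvp,bktv] add [mpyyg] -> 16 lines: vpi xemmh dqs fyo tjkvs pjc bbuck gmu efb mpyyg mgx nics lddpe vujh txxcp wcw
Hunk 6: at line 6 remove [bbuck,gmu,efb] add [txzoi] -> 14 lines: vpi xemmh dqs fyo tjkvs pjc txzoi mpyyg mgx nics lddpe vujh txxcp wcw
Hunk 7: at line 4 remove [pjc] add [aily] -> 14 lines: vpi xemmh dqs fyo tjkvs aily txzoi mpyyg mgx nics lddpe vujh txxcp wcw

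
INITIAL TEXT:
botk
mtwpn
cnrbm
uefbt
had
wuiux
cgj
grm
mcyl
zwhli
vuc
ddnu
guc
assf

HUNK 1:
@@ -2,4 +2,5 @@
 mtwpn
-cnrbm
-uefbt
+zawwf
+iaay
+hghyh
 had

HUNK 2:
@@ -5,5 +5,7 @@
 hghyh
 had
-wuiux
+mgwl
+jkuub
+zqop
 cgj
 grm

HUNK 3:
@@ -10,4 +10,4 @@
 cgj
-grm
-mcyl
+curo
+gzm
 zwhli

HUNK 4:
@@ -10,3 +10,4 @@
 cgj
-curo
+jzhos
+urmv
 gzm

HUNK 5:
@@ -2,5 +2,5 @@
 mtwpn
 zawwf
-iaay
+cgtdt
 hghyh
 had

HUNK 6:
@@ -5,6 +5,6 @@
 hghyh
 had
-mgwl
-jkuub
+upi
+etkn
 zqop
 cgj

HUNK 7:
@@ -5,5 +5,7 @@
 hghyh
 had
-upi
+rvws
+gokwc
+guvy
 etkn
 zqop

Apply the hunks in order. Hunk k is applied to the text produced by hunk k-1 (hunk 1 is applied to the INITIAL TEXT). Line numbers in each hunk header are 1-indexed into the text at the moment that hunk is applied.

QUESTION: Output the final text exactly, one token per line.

Answer: botk
mtwpn
zawwf
cgtdt
hghyh
had
rvws
gokwc
guvy
etkn
zqop
cgj
jzhos
urmv
gzm
zwhli
vuc
ddnu
guc
assf

Derivation:
Hunk 1: at line 2 remove [cnrbm,uefbt] add [zawwf,iaay,hghyh] -> 15 lines: botk mtwpn zawwf iaay hghyh had wuiux cgj grm mcyl zwhli vuc ddnu guc assf
Hunk 2: at line 5 remove [wuiux] add [mgwl,jkuub,zqop] -> 17 lines: botk mtwpn zawwf iaay hghyh had mgwl jkuub zqop cgj grm mcyl zwhli vuc ddnu guc assf
Hunk 3: at line 10 remove [grm,mcyl] add [curo,gzm] -> 17 lines: botk mtwpn zawwf iaay hghyh had mgwl jkuub zqop cgj curo gzm zwhli vuc ddnu guc assf
Hunk 4: at line 10 remove [curo] add [jzhos,urmv] -> 18 lines: botk mtwpn zawwf iaay hghyh had mgwl jkuub zqop cgj jzhos urmv gzm zwhli vuc ddnu guc assf
Hunk 5: at line 2 remove [iaay] add [cgtdt] -> 18 lines: botk mtwpn zawwf cgtdt hghyh had mgwl jkuub zqop cgj jzhos urmv gzm zwhli vuc ddnu guc assf
Hunk 6: at line 5 remove [mgwl,jkuub] add [upi,etkn] -> 18 lines: botk mtwpn zawwf cgtdt hghyh had upi etkn zqop cgj jzhos urmv gzm zwhli vuc ddnu guc assf
Hunk 7: at line 5 remove [upi] add [rvws,gokwc,guvy] -> 20 lines: botk mtwpn zawwf cgtdt hghyh had rvws gokwc guvy etkn zqop cgj jzhos urmv gzm zwhli vuc ddnu guc assf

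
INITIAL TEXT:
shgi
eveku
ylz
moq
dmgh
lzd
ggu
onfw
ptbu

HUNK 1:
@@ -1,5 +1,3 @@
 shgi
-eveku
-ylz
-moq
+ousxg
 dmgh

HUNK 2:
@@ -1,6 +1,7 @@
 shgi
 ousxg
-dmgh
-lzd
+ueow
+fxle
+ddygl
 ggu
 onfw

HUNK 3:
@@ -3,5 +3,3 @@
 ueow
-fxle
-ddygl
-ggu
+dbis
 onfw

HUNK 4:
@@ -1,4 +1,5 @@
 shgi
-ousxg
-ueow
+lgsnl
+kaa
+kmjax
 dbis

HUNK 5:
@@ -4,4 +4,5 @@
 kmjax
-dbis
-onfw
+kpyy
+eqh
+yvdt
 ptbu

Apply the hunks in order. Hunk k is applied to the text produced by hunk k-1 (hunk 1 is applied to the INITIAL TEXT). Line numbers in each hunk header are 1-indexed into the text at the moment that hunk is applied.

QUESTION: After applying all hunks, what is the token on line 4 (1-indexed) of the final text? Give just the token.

Answer: kmjax

Derivation:
Hunk 1: at line 1 remove [eveku,ylz,moq] add [ousxg] -> 7 lines: shgi ousxg dmgh lzd ggu onfw ptbu
Hunk 2: at line 1 remove [dmgh,lzd] add [ueow,fxle,ddygl] -> 8 lines: shgi ousxg ueow fxle ddygl ggu onfw ptbu
Hunk 3: at line 3 remove [fxle,ddygl,ggu] add [dbis] -> 6 lines: shgi ousxg ueow dbis onfw ptbu
Hunk 4: at line 1 remove [ousxg,ueow] add [lgsnl,kaa,kmjax] -> 7 lines: shgi lgsnl kaa kmjax dbis onfw ptbu
Hunk 5: at line 4 remove [dbis,onfw] add [kpyy,eqh,yvdt] -> 8 lines: shgi lgsnl kaa kmjax kpyy eqh yvdt ptbu
Final line 4: kmjax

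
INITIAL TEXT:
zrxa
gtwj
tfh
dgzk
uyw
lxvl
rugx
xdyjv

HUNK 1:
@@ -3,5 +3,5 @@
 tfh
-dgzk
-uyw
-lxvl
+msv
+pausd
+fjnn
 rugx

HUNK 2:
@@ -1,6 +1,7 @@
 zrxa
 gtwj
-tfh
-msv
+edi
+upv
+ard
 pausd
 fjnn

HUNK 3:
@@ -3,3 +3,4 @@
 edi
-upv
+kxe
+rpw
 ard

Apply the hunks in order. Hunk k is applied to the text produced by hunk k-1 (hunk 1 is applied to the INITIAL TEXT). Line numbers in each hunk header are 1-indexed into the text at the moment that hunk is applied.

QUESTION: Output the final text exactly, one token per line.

Hunk 1: at line 3 remove [dgzk,uyw,lxvl] add [msv,pausd,fjnn] -> 8 lines: zrxa gtwj tfh msv pausd fjnn rugx xdyjv
Hunk 2: at line 1 remove [tfh,msv] add [edi,upv,ard] -> 9 lines: zrxa gtwj edi upv ard pausd fjnn rugx xdyjv
Hunk 3: at line 3 remove [upv] add [kxe,rpw] -> 10 lines: zrxa gtwj edi kxe rpw ard pausd fjnn rugx xdyjv

Answer: zrxa
gtwj
edi
kxe
rpw
ard
pausd
fjnn
rugx
xdyjv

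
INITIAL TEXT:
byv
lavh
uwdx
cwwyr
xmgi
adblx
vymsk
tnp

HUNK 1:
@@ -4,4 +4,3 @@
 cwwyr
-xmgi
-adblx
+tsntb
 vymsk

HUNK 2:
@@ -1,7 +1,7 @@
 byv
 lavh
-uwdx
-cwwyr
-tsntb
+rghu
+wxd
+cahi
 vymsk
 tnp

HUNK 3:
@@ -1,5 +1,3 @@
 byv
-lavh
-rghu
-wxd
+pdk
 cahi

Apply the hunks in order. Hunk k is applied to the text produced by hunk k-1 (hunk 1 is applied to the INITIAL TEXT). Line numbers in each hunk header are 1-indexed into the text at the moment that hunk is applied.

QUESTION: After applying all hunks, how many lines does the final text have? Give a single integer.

Answer: 5

Derivation:
Hunk 1: at line 4 remove [xmgi,adblx] add [tsntb] -> 7 lines: byv lavh uwdx cwwyr tsntb vymsk tnp
Hunk 2: at line 1 remove [uwdx,cwwyr,tsntb] add [rghu,wxd,cahi] -> 7 lines: byv lavh rghu wxd cahi vymsk tnp
Hunk 3: at line 1 remove [lavh,rghu,wxd] add [pdk] -> 5 lines: byv pdk cahi vymsk tnp
Final line count: 5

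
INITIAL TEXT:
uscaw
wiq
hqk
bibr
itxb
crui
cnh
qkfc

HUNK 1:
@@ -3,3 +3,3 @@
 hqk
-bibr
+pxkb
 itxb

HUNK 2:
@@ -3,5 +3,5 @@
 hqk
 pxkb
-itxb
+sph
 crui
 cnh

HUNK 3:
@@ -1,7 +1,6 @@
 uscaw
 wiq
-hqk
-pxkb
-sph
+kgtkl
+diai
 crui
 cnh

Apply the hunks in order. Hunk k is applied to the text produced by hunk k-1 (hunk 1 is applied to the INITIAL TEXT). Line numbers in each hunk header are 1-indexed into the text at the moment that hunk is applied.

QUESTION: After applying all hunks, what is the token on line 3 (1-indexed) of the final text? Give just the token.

Answer: kgtkl

Derivation:
Hunk 1: at line 3 remove [bibr] add [pxkb] -> 8 lines: uscaw wiq hqk pxkb itxb crui cnh qkfc
Hunk 2: at line 3 remove [itxb] add [sph] -> 8 lines: uscaw wiq hqk pxkb sph crui cnh qkfc
Hunk 3: at line 1 remove [hqk,pxkb,sph] add [kgtkl,diai] -> 7 lines: uscaw wiq kgtkl diai crui cnh qkfc
Final line 3: kgtkl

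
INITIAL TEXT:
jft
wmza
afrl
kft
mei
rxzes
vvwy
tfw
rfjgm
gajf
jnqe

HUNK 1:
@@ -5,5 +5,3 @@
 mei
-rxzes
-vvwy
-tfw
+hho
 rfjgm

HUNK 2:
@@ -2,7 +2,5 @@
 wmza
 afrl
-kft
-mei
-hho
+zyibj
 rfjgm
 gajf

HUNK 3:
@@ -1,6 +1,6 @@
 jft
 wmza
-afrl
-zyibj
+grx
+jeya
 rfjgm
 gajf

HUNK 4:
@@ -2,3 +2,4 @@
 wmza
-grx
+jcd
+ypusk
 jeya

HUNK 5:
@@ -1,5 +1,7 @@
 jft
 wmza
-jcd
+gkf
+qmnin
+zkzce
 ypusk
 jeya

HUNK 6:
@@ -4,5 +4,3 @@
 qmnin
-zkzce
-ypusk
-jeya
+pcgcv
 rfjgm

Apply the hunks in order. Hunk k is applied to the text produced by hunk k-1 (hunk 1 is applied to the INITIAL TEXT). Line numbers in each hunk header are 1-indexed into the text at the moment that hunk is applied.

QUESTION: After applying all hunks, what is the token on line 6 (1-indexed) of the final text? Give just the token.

Answer: rfjgm

Derivation:
Hunk 1: at line 5 remove [rxzes,vvwy,tfw] add [hho] -> 9 lines: jft wmza afrl kft mei hho rfjgm gajf jnqe
Hunk 2: at line 2 remove [kft,mei,hho] add [zyibj] -> 7 lines: jft wmza afrl zyibj rfjgm gajf jnqe
Hunk 3: at line 1 remove [afrl,zyibj] add [grx,jeya] -> 7 lines: jft wmza grx jeya rfjgm gajf jnqe
Hunk 4: at line 2 remove [grx] add [jcd,ypusk] -> 8 lines: jft wmza jcd ypusk jeya rfjgm gajf jnqe
Hunk 5: at line 1 remove [jcd] add [gkf,qmnin,zkzce] -> 10 lines: jft wmza gkf qmnin zkzce ypusk jeya rfjgm gajf jnqe
Hunk 6: at line 4 remove [zkzce,ypusk,jeya] add [pcgcv] -> 8 lines: jft wmza gkf qmnin pcgcv rfjgm gajf jnqe
Final line 6: rfjgm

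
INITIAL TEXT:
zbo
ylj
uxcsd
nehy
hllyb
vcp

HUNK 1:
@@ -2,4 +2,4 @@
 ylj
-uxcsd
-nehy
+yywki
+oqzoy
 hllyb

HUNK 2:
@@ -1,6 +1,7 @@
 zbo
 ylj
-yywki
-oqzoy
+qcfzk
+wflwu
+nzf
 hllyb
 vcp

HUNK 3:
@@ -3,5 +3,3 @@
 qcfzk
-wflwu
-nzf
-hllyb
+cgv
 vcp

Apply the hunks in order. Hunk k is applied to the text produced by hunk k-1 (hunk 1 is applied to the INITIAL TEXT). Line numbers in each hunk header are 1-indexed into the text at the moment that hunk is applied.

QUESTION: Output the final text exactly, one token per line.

Answer: zbo
ylj
qcfzk
cgv
vcp

Derivation:
Hunk 1: at line 2 remove [uxcsd,nehy] add [yywki,oqzoy] -> 6 lines: zbo ylj yywki oqzoy hllyb vcp
Hunk 2: at line 1 remove [yywki,oqzoy] add [qcfzk,wflwu,nzf] -> 7 lines: zbo ylj qcfzk wflwu nzf hllyb vcp
Hunk 3: at line 3 remove [wflwu,nzf,hllyb] add [cgv] -> 5 lines: zbo ylj qcfzk cgv vcp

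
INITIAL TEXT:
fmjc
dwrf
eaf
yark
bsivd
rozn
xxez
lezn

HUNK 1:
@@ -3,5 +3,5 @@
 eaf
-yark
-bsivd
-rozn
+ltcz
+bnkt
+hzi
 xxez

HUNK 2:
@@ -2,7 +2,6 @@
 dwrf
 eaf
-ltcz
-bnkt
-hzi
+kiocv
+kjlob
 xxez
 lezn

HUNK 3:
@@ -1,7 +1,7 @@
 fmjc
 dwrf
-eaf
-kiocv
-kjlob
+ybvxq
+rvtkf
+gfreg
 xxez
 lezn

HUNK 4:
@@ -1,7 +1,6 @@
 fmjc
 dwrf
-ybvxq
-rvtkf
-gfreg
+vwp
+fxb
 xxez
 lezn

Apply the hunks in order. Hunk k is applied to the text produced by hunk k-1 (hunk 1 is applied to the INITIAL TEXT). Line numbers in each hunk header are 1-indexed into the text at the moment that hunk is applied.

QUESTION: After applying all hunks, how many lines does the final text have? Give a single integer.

Answer: 6

Derivation:
Hunk 1: at line 3 remove [yark,bsivd,rozn] add [ltcz,bnkt,hzi] -> 8 lines: fmjc dwrf eaf ltcz bnkt hzi xxez lezn
Hunk 2: at line 2 remove [ltcz,bnkt,hzi] add [kiocv,kjlob] -> 7 lines: fmjc dwrf eaf kiocv kjlob xxez lezn
Hunk 3: at line 1 remove [eaf,kiocv,kjlob] add [ybvxq,rvtkf,gfreg] -> 7 lines: fmjc dwrf ybvxq rvtkf gfreg xxez lezn
Hunk 4: at line 1 remove [ybvxq,rvtkf,gfreg] add [vwp,fxb] -> 6 lines: fmjc dwrf vwp fxb xxez lezn
Final line count: 6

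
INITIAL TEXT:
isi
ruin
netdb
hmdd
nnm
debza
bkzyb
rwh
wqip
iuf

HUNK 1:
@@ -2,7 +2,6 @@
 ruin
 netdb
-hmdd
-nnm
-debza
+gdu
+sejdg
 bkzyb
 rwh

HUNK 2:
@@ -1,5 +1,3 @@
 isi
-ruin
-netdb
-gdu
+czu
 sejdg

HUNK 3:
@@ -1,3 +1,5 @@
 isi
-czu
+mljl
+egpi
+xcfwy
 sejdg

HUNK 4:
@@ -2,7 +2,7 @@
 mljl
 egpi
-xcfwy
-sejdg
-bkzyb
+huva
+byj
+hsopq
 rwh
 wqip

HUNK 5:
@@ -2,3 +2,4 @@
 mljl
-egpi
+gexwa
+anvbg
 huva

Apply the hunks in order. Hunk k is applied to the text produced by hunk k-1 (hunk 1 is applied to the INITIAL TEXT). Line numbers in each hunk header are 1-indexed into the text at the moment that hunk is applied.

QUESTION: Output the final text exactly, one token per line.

Answer: isi
mljl
gexwa
anvbg
huva
byj
hsopq
rwh
wqip
iuf

Derivation:
Hunk 1: at line 2 remove [hmdd,nnm,debza] add [gdu,sejdg] -> 9 lines: isi ruin netdb gdu sejdg bkzyb rwh wqip iuf
Hunk 2: at line 1 remove [ruin,netdb,gdu] add [czu] -> 7 lines: isi czu sejdg bkzyb rwh wqip iuf
Hunk 3: at line 1 remove [czu] add [mljl,egpi,xcfwy] -> 9 lines: isi mljl egpi xcfwy sejdg bkzyb rwh wqip iuf
Hunk 4: at line 2 remove [xcfwy,sejdg,bkzyb] add [huva,byj,hsopq] -> 9 lines: isi mljl egpi huva byj hsopq rwh wqip iuf
Hunk 5: at line 2 remove [egpi] add [gexwa,anvbg] -> 10 lines: isi mljl gexwa anvbg huva byj hsopq rwh wqip iuf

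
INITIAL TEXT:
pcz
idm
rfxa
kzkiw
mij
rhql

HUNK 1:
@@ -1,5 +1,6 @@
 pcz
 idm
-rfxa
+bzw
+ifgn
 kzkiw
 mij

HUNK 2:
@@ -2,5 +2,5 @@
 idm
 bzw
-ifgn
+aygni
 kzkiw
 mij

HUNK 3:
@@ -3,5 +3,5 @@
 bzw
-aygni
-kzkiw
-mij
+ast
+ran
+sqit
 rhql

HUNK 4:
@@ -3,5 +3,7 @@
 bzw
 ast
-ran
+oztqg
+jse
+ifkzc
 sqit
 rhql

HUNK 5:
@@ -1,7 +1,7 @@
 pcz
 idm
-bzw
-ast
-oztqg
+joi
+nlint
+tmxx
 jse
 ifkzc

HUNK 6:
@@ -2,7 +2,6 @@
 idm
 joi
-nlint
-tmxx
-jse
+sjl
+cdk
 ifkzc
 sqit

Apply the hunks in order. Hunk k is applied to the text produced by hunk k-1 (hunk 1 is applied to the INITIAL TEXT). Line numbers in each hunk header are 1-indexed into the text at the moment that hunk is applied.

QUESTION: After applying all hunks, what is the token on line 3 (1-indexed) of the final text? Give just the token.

Answer: joi

Derivation:
Hunk 1: at line 1 remove [rfxa] add [bzw,ifgn] -> 7 lines: pcz idm bzw ifgn kzkiw mij rhql
Hunk 2: at line 2 remove [ifgn] add [aygni] -> 7 lines: pcz idm bzw aygni kzkiw mij rhql
Hunk 3: at line 3 remove [aygni,kzkiw,mij] add [ast,ran,sqit] -> 7 lines: pcz idm bzw ast ran sqit rhql
Hunk 4: at line 3 remove [ran] add [oztqg,jse,ifkzc] -> 9 lines: pcz idm bzw ast oztqg jse ifkzc sqit rhql
Hunk 5: at line 1 remove [bzw,ast,oztqg] add [joi,nlint,tmxx] -> 9 lines: pcz idm joi nlint tmxx jse ifkzc sqit rhql
Hunk 6: at line 2 remove [nlint,tmxx,jse] add [sjl,cdk] -> 8 lines: pcz idm joi sjl cdk ifkzc sqit rhql
Final line 3: joi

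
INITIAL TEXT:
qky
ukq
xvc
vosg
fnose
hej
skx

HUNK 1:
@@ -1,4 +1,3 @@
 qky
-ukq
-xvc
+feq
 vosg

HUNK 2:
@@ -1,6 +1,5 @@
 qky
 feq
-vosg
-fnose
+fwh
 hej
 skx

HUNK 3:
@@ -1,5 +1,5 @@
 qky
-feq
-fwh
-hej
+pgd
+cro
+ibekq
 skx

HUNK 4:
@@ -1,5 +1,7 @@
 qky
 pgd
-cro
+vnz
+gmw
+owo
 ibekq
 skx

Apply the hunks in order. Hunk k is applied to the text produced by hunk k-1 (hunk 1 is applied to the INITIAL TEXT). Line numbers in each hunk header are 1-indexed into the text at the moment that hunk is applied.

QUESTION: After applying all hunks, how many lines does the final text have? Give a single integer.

Hunk 1: at line 1 remove [ukq,xvc] add [feq] -> 6 lines: qky feq vosg fnose hej skx
Hunk 2: at line 1 remove [vosg,fnose] add [fwh] -> 5 lines: qky feq fwh hej skx
Hunk 3: at line 1 remove [feq,fwh,hej] add [pgd,cro,ibekq] -> 5 lines: qky pgd cro ibekq skx
Hunk 4: at line 1 remove [cro] add [vnz,gmw,owo] -> 7 lines: qky pgd vnz gmw owo ibekq skx
Final line count: 7

Answer: 7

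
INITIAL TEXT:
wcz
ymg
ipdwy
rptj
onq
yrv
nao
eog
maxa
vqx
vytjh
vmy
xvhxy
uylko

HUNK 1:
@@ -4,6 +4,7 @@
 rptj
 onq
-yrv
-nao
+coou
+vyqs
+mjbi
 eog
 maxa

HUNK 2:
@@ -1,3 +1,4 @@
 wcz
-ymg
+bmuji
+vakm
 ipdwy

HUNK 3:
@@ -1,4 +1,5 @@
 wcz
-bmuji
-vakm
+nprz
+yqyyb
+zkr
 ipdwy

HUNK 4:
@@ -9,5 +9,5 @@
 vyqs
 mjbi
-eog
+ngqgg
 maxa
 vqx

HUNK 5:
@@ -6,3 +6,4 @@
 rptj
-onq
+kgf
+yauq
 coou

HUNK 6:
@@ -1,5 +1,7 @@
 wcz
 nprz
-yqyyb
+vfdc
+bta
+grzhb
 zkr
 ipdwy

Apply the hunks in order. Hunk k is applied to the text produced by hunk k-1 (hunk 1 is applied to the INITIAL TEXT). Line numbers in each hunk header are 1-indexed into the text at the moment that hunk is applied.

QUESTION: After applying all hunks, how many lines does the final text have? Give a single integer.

Hunk 1: at line 4 remove [yrv,nao] add [coou,vyqs,mjbi] -> 15 lines: wcz ymg ipdwy rptj onq coou vyqs mjbi eog maxa vqx vytjh vmy xvhxy uylko
Hunk 2: at line 1 remove [ymg] add [bmuji,vakm] -> 16 lines: wcz bmuji vakm ipdwy rptj onq coou vyqs mjbi eog maxa vqx vytjh vmy xvhxy uylko
Hunk 3: at line 1 remove [bmuji,vakm] add [nprz,yqyyb,zkr] -> 17 lines: wcz nprz yqyyb zkr ipdwy rptj onq coou vyqs mjbi eog maxa vqx vytjh vmy xvhxy uylko
Hunk 4: at line 9 remove [eog] add [ngqgg] -> 17 lines: wcz nprz yqyyb zkr ipdwy rptj onq coou vyqs mjbi ngqgg maxa vqx vytjh vmy xvhxy uylko
Hunk 5: at line 6 remove [onq] add [kgf,yauq] -> 18 lines: wcz nprz yqyyb zkr ipdwy rptj kgf yauq coou vyqs mjbi ngqgg maxa vqx vytjh vmy xvhxy uylko
Hunk 6: at line 1 remove [yqyyb] add [vfdc,bta,grzhb] -> 20 lines: wcz nprz vfdc bta grzhb zkr ipdwy rptj kgf yauq coou vyqs mjbi ngqgg maxa vqx vytjh vmy xvhxy uylko
Final line count: 20

Answer: 20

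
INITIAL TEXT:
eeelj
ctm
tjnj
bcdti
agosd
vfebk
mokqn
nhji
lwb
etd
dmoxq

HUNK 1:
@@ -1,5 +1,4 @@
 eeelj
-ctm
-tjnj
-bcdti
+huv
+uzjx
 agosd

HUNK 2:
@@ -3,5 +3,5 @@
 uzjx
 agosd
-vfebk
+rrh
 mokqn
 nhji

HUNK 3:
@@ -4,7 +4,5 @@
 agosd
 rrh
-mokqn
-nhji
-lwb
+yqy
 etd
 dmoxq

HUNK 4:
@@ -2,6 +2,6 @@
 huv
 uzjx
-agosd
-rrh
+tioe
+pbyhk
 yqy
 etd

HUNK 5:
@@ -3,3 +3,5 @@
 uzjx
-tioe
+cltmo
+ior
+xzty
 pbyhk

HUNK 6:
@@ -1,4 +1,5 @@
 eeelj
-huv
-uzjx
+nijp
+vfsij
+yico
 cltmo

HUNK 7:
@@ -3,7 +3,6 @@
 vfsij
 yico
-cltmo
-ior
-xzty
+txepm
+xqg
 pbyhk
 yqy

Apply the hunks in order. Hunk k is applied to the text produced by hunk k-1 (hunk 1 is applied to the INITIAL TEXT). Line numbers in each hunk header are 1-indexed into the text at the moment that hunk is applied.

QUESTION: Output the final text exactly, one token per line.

Hunk 1: at line 1 remove [ctm,tjnj,bcdti] add [huv,uzjx] -> 10 lines: eeelj huv uzjx agosd vfebk mokqn nhji lwb etd dmoxq
Hunk 2: at line 3 remove [vfebk] add [rrh] -> 10 lines: eeelj huv uzjx agosd rrh mokqn nhji lwb etd dmoxq
Hunk 3: at line 4 remove [mokqn,nhji,lwb] add [yqy] -> 8 lines: eeelj huv uzjx agosd rrh yqy etd dmoxq
Hunk 4: at line 2 remove [agosd,rrh] add [tioe,pbyhk] -> 8 lines: eeelj huv uzjx tioe pbyhk yqy etd dmoxq
Hunk 5: at line 3 remove [tioe] add [cltmo,ior,xzty] -> 10 lines: eeelj huv uzjx cltmo ior xzty pbyhk yqy etd dmoxq
Hunk 6: at line 1 remove [huv,uzjx] add [nijp,vfsij,yico] -> 11 lines: eeelj nijp vfsij yico cltmo ior xzty pbyhk yqy etd dmoxq
Hunk 7: at line 3 remove [cltmo,ior,xzty] add [txepm,xqg] -> 10 lines: eeelj nijp vfsij yico txepm xqg pbyhk yqy etd dmoxq

Answer: eeelj
nijp
vfsij
yico
txepm
xqg
pbyhk
yqy
etd
dmoxq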